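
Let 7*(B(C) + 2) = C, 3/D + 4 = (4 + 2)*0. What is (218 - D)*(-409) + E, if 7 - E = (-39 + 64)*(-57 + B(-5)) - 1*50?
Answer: -2461729/28 ≈ -87919.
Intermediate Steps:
D = -¾ (D = 3/(-4 + (4 + 2)*0) = 3/(-4 + 6*0) = 3/(-4 + 0) = 3/(-4) = 3*(-¼) = -¾ ≈ -0.75000)
B(C) = -2 + C/7
E = 10849/7 (E = 7 - ((-39 + 64)*(-57 + (-2 + (⅐)*(-5))) - 1*50) = 7 - (25*(-57 + (-2 - 5/7)) - 50) = 7 - (25*(-57 - 19/7) - 50) = 7 - (25*(-418/7) - 50) = 7 - (-10450/7 - 50) = 7 - 1*(-10800/7) = 7 + 10800/7 = 10849/7 ≈ 1549.9)
(218 - D)*(-409) + E = (218 - 1*(-¾))*(-409) + 10849/7 = (218 + ¾)*(-409) + 10849/7 = (875/4)*(-409) + 10849/7 = -357875/4 + 10849/7 = -2461729/28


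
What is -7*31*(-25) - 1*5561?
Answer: -136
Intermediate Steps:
-7*31*(-25) - 1*5561 = -217*(-25) - 5561 = 5425 - 5561 = -136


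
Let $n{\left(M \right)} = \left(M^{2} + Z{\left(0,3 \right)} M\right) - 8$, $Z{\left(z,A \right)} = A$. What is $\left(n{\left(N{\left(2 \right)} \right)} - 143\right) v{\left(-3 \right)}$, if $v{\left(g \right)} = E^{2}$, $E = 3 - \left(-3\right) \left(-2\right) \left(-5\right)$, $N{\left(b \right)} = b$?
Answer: $-153549$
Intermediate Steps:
$n{\left(M \right)} = -8 + M^{2} + 3 M$ ($n{\left(M \right)} = \left(M^{2} + 3 M\right) - 8 = -8 + M^{2} + 3 M$)
$E = 33$ ($E = 3 - 6 \left(-5\right) = 3 - -30 = 3 + 30 = 33$)
$v{\left(g \right)} = 1089$ ($v{\left(g \right)} = 33^{2} = 1089$)
$\left(n{\left(N{\left(2 \right)} \right)} - 143\right) v{\left(-3 \right)} = \left(\left(-8 + 2^{2} + 3 \cdot 2\right) - 143\right) 1089 = \left(\left(-8 + 4 + 6\right) - 143\right) 1089 = \left(2 - 143\right) 1089 = \left(-141\right) 1089 = -153549$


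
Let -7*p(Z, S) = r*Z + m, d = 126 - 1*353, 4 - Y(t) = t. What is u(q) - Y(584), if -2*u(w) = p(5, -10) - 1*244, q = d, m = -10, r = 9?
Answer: 1409/2 ≈ 704.50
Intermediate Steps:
Y(t) = 4 - t
d = -227 (d = 126 - 353 = -227)
q = -227
p(Z, S) = 10/7 - 9*Z/7 (p(Z, S) = -(9*Z - 10)/7 = -(-10 + 9*Z)/7 = 10/7 - 9*Z/7)
u(w) = 249/2 (u(w) = -((10/7 - 9/7*5) - 1*244)/2 = -((10/7 - 45/7) - 244)/2 = -(-5 - 244)/2 = -1/2*(-249) = 249/2)
u(q) - Y(584) = 249/2 - (4 - 1*584) = 249/2 - (4 - 584) = 249/2 - 1*(-580) = 249/2 + 580 = 1409/2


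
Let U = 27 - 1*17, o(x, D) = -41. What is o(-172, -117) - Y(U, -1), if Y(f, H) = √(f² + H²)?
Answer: -41 - √101 ≈ -51.050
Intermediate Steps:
U = 10 (U = 27 - 17 = 10)
Y(f, H) = √(H² + f²)
o(-172, -117) - Y(U, -1) = -41 - √((-1)² + 10²) = -41 - √(1 + 100) = -41 - √101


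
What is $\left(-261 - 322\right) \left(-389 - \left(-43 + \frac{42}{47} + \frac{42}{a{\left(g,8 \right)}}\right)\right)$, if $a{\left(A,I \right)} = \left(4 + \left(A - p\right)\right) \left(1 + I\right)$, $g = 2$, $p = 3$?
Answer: $\frac{85930702}{423} \approx 2.0315 \cdot 10^{5}$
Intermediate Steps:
$a{\left(A,I \right)} = \left(1 + A\right) \left(1 + I\right)$ ($a{\left(A,I \right)} = \left(4 + \left(A - 3\right)\right) \left(1 + I\right) = \left(4 + \left(-3 + A\right)\right) \left(1 + I\right) = \left(1 + A\right) \left(1 + I\right)$)
$\left(-261 - 322\right) \left(-389 - \left(-43 + \frac{42}{47} + \frac{42}{a{\left(g,8 \right)}}\right)\right) = \left(-261 - 322\right) \left(-389 - \left(-43 + \frac{42}{47} + \frac{42}{1 + 2 + 8 + 2 \cdot 8}\right)\right) = - 583 \left(-389 - \left(-43 + \frac{42}{47} + \frac{42}{1 + 2 + 8 + 16}\right)\right) = - 583 \left(-389 + \left(43 - \left(\frac{42}{47} + \frac{42}{27}\right)\right)\right) = - 583 \left(-389 + \left(43 - \left(\frac{42}{47} + 42 \cdot \frac{1}{27}\right)\right)\right) = - 583 \left(-389 + \left(43 - \left(\frac{42}{47} + \frac{14}{9}\right)\right)\right) = - 583 \left(-389 + \left(43 - \frac{1036}{423}\right)\right) = - 583 \left(-389 + \frac{17153}{423}\right) = \left(-583\right) \left(- \frac{147394}{423}\right) = \frac{85930702}{423}$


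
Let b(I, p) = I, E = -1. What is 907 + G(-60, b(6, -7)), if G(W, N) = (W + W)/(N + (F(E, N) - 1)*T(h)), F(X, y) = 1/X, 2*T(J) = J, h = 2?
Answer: 877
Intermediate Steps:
T(J) = J/2
G(W, N) = 2*W/(-2 + N) (G(W, N) = (W + W)/(N + (1/(-1) - 1)*((½)*2)) = (2*W)/(N + (-1 - 1)*1) = (2*W)/(N - 2*1) = (2*W)/(N - 2) = (2*W)/(-2 + N) = 2*W/(-2 + N))
907 + G(-60, b(6, -7)) = 907 + 2*(-60)/(-2 + 6) = 907 + 2*(-60)/4 = 907 + 2*(-60)*(¼) = 907 - 30 = 877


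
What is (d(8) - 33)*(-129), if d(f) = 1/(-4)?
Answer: 17157/4 ≈ 4289.3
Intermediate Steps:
d(f) = -¼ (d(f) = 1*(-¼) = -¼)
(d(8) - 33)*(-129) = (-¼ - 33)*(-129) = -133/4*(-129) = 17157/4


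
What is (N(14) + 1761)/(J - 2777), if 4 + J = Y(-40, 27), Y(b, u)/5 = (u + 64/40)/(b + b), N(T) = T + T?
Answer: -143120/222623 ≈ -0.64288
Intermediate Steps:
N(T) = 2*T
Y(b, u) = 5*(8/5 + u)/(2*b) (Y(b, u) = 5*((u + 64/40)/(b + b)) = 5*((u + 64*(1/40))/((2*b))) = 5*((u + 8/5)*(1/(2*b))) = 5*((8/5 + u)*(1/(2*b))) = 5*((8/5 + u)/(2*b)) = 5*(8/5 + u)/(2*b))
J = -463/80 (J = -4 + (½)*(8 + 5*27)/(-40) = -4 + (½)*(-1/40)*(8 + 135) = -4 + (½)*(-1/40)*143 = -4 - 143/80 = -463/80 ≈ -5.7875)
(N(14) + 1761)/(J - 2777) = (2*14 + 1761)/(-463/80 - 2777) = (28 + 1761)/(-222623/80) = 1789*(-80/222623) = -143120/222623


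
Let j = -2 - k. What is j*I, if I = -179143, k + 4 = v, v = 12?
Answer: 1791430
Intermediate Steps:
k = 8 (k = -4 + 12 = 8)
j = -10 (j = -2 - 1*8 = -2 - 8 = -10)
j*I = -10*(-179143) = 1791430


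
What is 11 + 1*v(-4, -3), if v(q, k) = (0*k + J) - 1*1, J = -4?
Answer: 6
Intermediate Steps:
v(q, k) = -5 (v(q, k) = (0*k - 4) - 1*1 = (0 - 4) - 1 = -4 - 1 = -5)
11 + 1*v(-4, -3) = 11 + 1*(-5) = 11 - 5 = 6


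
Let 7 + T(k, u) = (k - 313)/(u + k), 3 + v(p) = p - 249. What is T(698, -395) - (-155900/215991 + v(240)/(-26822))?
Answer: -1465160493158/292562185401 ≈ -5.0080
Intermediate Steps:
v(p) = -252 + p (v(p) = -3 + (p - 249) = -3 + (-249 + p) = -252 + p)
T(k, u) = -7 + (-313 + k)/(k + u) (T(k, u) = -7 + (k - 313)/(u + k) = -7 + (-313 + k)/(k + u))
T(698, -395) - (-155900/215991 + v(240)/(-26822)) = (-313 - 7*(-395) - 6*698)/(698 - 395) - (-155900/215991 + (-252 + 240)/(-26822)) = (-313 + 2765 - 4188)/303 - (-155900*1/215991 - 12*(-1/26822)) = (1/303)*(-1736) - (-155900/215991 + 6/13411) = -1736/303 - 1*(-2089478954/2896655301) = -1736/303 + 2089478954/2896655301 = -1465160493158/292562185401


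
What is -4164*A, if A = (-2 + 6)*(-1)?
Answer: 16656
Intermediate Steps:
A = -4 (A = 4*(-1) = -4)
-4164*A = -4164*(-4) = 16656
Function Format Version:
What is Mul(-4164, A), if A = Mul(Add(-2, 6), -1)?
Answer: 16656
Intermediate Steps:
A = -4 (A = Mul(4, -1) = -4)
Mul(-4164, A) = Mul(-4164, -4) = 16656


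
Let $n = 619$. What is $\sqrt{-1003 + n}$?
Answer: $8 i \sqrt{6} \approx 19.596 i$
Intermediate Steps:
$\sqrt{-1003 + n} = \sqrt{-1003 + 619} = \sqrt{-384} = 8 i \sqrt{6}$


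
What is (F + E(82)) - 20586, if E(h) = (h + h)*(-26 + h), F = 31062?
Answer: 19660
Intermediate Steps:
E(h) = 2*h*(-26 + h) (E(h) = (2*h)*(-26 + h) = 2*h*(-26 + h))
(F + E(82)) - 20586 = (31062 + 2*82*(-26 + 82)) - 20586 = (31062 + 2*82*56) - 20586 = (31062 + 9184) - 20586 = 40246 - 20586 = 19660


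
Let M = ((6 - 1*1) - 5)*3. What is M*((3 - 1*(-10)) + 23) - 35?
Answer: -35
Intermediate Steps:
M = 0 (M = ((6 - 1) - 5)*3 = (5 - 5)*3 = 0*3 = 0)
M*((3 - 1*(-10)) + 23) - 35 = 0*((3 - 1*(-10)) + 23) - 35 = 0*((3 + 10) + 23) - 35 = 0*(13 + 23) - 35 = 0*36 - 35 = 0 - 35 = -35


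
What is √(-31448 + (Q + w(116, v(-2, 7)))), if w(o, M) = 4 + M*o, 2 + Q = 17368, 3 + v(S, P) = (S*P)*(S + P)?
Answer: I*√22546 ≈ 150.15*I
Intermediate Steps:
v(S, P) = -3 + P*S*(P + S) (v(S, P) = -3 + (S*P)*(S + P) = -3 + (P*S)*(P + S) = -3 + P*S*(P + S))
Q = 17366 (Q = -2 + 17368 = 17366)
√(-31448 + (Q + w(116, v(-2, 7)))) = √(-31448 + (17366 + (4 + (-3 + 7*(-2)² - 2*7²)*116))) = √(-31448 + (17366 + (4 + (-3 + 7*4 - 2*49)*116))) = √(-31448 + (17366 + (4 + (-3 + 28 - 98)*116))) = √(-31448 + (17366 + (4 - 73*116))) = √(-31448 + (17366 + (4 - 8468))) = √(-31448 + (17366 - 8464)) = √(-31448 + 8902) = √(-22546) = I*√22546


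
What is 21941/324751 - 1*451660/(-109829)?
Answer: 149086794749/35667077579 ≈ 4.1800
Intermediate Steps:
21941/324751 - 1*451660/(-109829) = 21941*(1/324751) - 451660*(-1/109829) = 21941/324751 + 451660/109829 = 149086794749/35667077579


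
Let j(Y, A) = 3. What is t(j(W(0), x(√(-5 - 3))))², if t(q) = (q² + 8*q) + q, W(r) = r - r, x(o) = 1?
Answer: 1296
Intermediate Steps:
W(r) = 0
t(q) = q² + 9*q
t(j(W(0), x(√(-5 - 3))))² = (3*(9 + 3))² = (3*12)² = 36² = 1296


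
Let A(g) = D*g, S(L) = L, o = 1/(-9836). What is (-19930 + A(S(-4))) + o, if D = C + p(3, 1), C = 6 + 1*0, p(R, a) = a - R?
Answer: -196188857/9836 ≈ -19946.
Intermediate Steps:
C = 6 (C = 6 + 0 = 6)
o = -1/9836 ≈ -0.00010167
D = 4 (D = 6 + (1 - 1*3) = 6 + (1 - 3) = 6 - 2 = 4)
A(g) = 4*g
(-19930 + A(S(-4))) + o = (-19930 + 4*(-4)) - 1/9836 = (-19930 - 16) - 1/9836 = -19946 - 1/9836 = -196188857/9836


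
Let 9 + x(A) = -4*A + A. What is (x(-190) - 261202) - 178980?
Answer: -439621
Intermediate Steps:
x(A) = -9 - 3*A (x(A) = -9 + (-4*A + A) = -9 - 3*A)
(x(-190) - 261202) - 178980 = ((-9 - 3*(-190)) - 261202) - 178980 = ((-9 + 570) - 261202) - 178980 = (561 - 261202) - 178980 = -260641 - 178980 = -439621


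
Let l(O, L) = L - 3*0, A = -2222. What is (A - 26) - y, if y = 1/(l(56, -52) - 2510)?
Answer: -5759375/2562 ≈ -2248.0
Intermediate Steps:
l(O, L) = L (l(O, L) = L + 0 = L)
y = -1/2562 (y = 1/(-52 - 2510) = 1/(-2562) = -1/2562 ≈ -0.00039032)
(A - 26) - y = (-2222 - 26) - 1*(-1/2562) = -2248 + 1/2562 = -5759375/2562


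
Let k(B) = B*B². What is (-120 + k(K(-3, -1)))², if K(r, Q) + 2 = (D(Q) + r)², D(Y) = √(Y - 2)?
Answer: 1439104 - 973440*I*√3 ≈ 1.4391e+6 - 1.686e+6*I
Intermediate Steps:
D(Y) = √(-2 + Y)
K(r, Q) = -2 + (r + √(-2 + Q))² (K(r, Q) = -2 + (√(-2 + Q) + r)² = -2 + (r + √(-2 + Q))²)
k(B) = B³
(-120 + k(K(-3, -1)))² = (-120 + (-2 + (-3 + √(-2 - 1))²)³)² = (-120 + (-2 + (-3 + √(-3))²)³)² = (-120 + (-2 + (-3 + I*√3)²)³)²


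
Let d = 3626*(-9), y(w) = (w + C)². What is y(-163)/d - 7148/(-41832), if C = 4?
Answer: -817745/1354311 ≈ -0.60381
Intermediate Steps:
y(w) = (4 + w)² (y(w) = (w + 4)² = (4 + w)²)
d = -32634
y(-163)/d - 7148/(-41832) = (4 - 163)²/(-32634) - 7148/(-41832) = (-159)²*(-1/32634) - 7148*(-1/41832) = 25281*(-1/32634) + 1787/10458 = -2809/3626 + 1787/10458 = -817745/1354311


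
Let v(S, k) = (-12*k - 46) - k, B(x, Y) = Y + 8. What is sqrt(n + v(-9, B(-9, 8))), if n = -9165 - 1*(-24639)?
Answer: 2*sqrt(3805) ≈ 123.37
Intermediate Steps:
B(x, Y) = 8 + Y
n = 15474 (n = -9165 + 24639 = 15474)
v(S, k) = -46 - 13*k (v(S, k) = (-46 - 12*k) - k = -46 - 13*k)
sqrt(n + v(-9, B(-9, 8))) = sqrt(15474 + (-46 - 13*(8 + 8))) = sqrt(15474 + (-46 - 13*16)) = sqrt(15474 + (-46 - 208)) = sqrt(15474 - 254) = sqrt(15220) = 2*sqrt(3805)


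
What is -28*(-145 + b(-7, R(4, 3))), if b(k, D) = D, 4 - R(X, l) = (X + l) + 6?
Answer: 4312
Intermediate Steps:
R(X, l) = -2 - X - l (R(X, l) = 4 - ((X + l) + 6) = 4 - (6 + X + l) = 4 + (-6 - X - l) = -2 - X - l)
-28*(-145 + b(-7, R(4, 3))) = -28*(-145 + (-2 - 1*4 - 1*3)) = -28*(-145 + (-2 - 4 - 3)) = -28*(-145 - 9) = -28*(-154) = 4312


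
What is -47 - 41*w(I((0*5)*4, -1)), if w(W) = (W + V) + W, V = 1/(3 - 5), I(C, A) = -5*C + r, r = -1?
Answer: 111/2 ≈ 55.500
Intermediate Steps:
I(C, A) = -1 - 5*C (I(C, A) = -5*C - 1 = -1 - 5*C)
V = -1/2 (V = 1/(-2) = -1/2 ≈ -0.50000)
w(W) = -1/2 + 2*W (w(W) = (W - 1/2) + W = (-1/2 + W) + W = -1/2 + 2*W)
-47 - 41*w(I((0*5)*4, -1)) = -47 - 41*(-1/2 + 2*(-1 - 5*0*5*4)) = -47 - 41*(-1/2 + 2*(-1 - 0*4)) = -47 - 41*(-1/2 + 2*(-1 - 5*0)) = -47 - 41*(-1/2 + 2*(-1 + 0)) = -47 - 41*(-1/2 + 2*(-1)) = -47 - 41*(-1/2 - 2) = -47 - 41*(-5/2) = -47 + 205/2 = 111/2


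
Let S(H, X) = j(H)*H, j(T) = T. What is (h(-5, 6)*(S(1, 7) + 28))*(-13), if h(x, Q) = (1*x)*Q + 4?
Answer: 9802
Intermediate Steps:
h(x, Q) = 4 + Q*x (h(x, Q) = x*Q + 4 = Q*x + 4 = 4 + Q*x)
S(H, X) = H**2 (S(H, X) = H*H = H**2)
(h(-5, 6)*(S(1, 7) + 28))*(-13) = ((4 + 6*(-5))*(1**2 + 28))*(-13) = ((4 - 30)*(1 + 28))*(-13) = -26*29*(-13) = -754*(-13) = 9802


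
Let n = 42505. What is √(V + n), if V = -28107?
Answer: √14398 ≈ 119.99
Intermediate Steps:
√(V + n) = √(-28107 + 42505) = √14398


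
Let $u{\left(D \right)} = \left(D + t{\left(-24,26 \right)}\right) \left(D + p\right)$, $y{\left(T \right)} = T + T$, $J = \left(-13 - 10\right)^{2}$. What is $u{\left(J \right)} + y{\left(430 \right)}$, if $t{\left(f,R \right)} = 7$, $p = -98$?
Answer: $231876$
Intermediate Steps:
$J = 529$ ($J = \left(-23\right)^{2} = 529$)
$y{\left(T \right)} = 2 T$
$u{\left(D \right)} = \left(-98 + D\right) \left(7 + D\right)$ ($u{\left(D \right)} = \left(D + 7\right) \left(D - 98\right) = \left(7 + D\right) \left(-98 + D\right) = \left(-98 + D\right) \left(7 + D\right)$)
$u{\left(J \right)} + y{\left(430 \right)} = \left(-686 + 529^{2} - 48139\right) + 2 \cdot 430 = \left(-686 + 279841 - 48139\right) + 860 = 231016 + 860 = 231876$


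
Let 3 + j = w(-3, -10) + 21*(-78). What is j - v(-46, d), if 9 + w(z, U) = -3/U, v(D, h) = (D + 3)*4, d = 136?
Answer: -14777/10 ≈ -1477.7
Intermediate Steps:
v(D, h) = 12 + 4*D (v(D, h) = (3 + D)*4 = 12 + 4*D)
w(z, U) = -9 - 3/U
j = -16497/10 (j = -3 + ((-9 - 3/(-10)) + 21*(-78)) = -3 + ((-9 - 3*(-⅒)) - 1638) = -3 + ((-9 + 3/10) - 1638) = -3 + (-87/10 - 1638) = -3 - 16467/10 = -16497/10 ≈ -1649.7)
j - v(-46, d) = -16497/10 - (12 + 4*(-46)) = -16497/10 - (12 - 184) = -16497/10 - 1*(-172) = -16497/10 + 172 = -14777/10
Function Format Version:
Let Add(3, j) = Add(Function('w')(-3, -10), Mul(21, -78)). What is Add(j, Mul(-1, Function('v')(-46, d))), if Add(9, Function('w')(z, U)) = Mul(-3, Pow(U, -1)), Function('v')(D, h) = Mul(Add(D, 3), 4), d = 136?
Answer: Rational(-14777, 10) ≈ -1477.7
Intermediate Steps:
Function('v')(D, h) = Add(12, Mul(4, D)) (Function('v')(D, h) = Mul(Add(3, D), 4) = Add(12, Mul(4, D)))
Function('w')(z, U) = Add(-9, Mul(-3, Pow(U, -1)))
j = Rational(-16497, 10) (j = Add(-3, Add(Add(-9, Mul(-3, Pow(-10, -1))), Mul(21, -78))) = Add(-3, Add(Add(-9, Mul(-3, Rational(-1, 10))), -1638)) = Add(-3, Add(Add(-9, Rational(3, 10)), -1638)) = Add(-3, Add(Rational(-87, 10), -1638)) = Add(-3, Rational(-16467, 10)) = Rational(-16497, 10) ≈ -1649.7)
Add(j, Mul(-1, Function('v')(-46, d))) = Add(Rational(-16497, 10), Mul(-1, Add(12, Mul(4, -46)))) = Add(Rational(-16497, 10), Mul(-1, Add(12, -184))) = Add(Rational(-16497, 10), Mul(-1, -172)) = Add(Rational(-16497, 10), 172) = Rational(-14777, 10)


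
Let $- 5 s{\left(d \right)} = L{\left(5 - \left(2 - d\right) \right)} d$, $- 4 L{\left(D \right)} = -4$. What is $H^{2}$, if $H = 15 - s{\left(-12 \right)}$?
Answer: $\frac{3969}{25} \approx 158.76$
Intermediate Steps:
$L{\left(D \right)} = 1$ ($L{\left(D \right)} = \left(- \frac{1}{4}\right) \left(-4\right) = 1$)
$s{\left(d \right)} = - \frac{d}{5}$ ($s{\left(d \right)} = - \frac{1 d}{5} = - \frac{d}{5}$)
$H = \frac{63}{5}$ ($H = 15 - \left(- \frac{1}{5}\right) \left(-12\right) = 15 - \frac{12}{5} = \frac{63}{5} \approx 12.6$)
$H^{2} = \left(\frac{63}{5}\right)^{2} = \frac{3969}{25}$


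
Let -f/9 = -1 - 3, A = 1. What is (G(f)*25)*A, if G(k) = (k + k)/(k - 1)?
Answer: 360/7 ≈ 51.429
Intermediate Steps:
f = 36 (f = -9*(-1 - 3) = -9*(-4) = 36)
G(k) = 2*k/(-1 + k) (G(k) = (2*k)/(-1 + k) = 2*k/(-1 + k))
(G(f)*25)*A = ((2*36/(-1 + 36))*25)*1 = ((2*36/35)*25)*1 = ((2*36*(1/35))*25)*1 = ((72/35)*25)*1 = (360/7)*1 = 360/7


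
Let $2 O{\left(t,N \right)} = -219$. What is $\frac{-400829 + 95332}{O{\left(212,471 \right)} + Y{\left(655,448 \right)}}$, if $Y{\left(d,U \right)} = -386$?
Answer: $\frac{610994}{991} \approx 616.54$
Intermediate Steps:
$O{\left(t,N \right)} = - \frac{219}{2}$ ($O{\left(t,N \right)} = \frac{1}{2} \left(-219\right) = - \frac{219}{2}$)
$\frac{-400829 + 95332}{O{\left(212,471 \right)} + Y{\left(655,448 \right)}} = \frac{-400829 + 95332}{- \frac{219}{2} - 386} = - \frac{305497}{- \frac{991}{2}} = \left(-305497\right) \left(- \frac{2}{991}\right) = \frac{610994}{991}$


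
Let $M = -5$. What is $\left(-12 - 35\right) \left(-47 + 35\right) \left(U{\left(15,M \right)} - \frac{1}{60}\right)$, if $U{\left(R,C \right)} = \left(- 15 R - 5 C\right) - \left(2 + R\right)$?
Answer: $- \frac{611987}{5} \approx -1.224 \cdot 10^{5}$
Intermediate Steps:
$U{\left(R,C \right)} = -2 - 16 R - 5 C$
$\left(-12 - 35\right) \left(-47 + 35\right) \left(U{\left(15,M \right)} - \frac{1}{60}\right) = \left(-12 - 35\right) \left(-47 + 35\right) \left(\left(-2 - 240 - -25\right) - \frac{1}{60}\right) = \left(-47\right) \left(-12\right) \left(\left(-2 - 240 + 25\right) - \frac{1}{60}\right) = 564 \left(-217 - \frac{1}{60}\right) = 564 \left(- \frac{13021}{60}\right) = - \frac{611987}{5}$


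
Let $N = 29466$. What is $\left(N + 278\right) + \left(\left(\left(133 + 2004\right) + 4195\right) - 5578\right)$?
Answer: $30498$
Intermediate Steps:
$\left(N + 278\right) + \left(\left(\left(133 + 2004\right) + 4195\right) - 5578\right) = \left(29466 + 278\right) + \left(\left(\left(133 + 2004\right) + 4195\right) - 5578\right) = 29744 + \left(\left(2137 + 4195\right) - 5578\right) = 29744 + \left(6332 - 5578\right) = 29744 + 754 = 30498$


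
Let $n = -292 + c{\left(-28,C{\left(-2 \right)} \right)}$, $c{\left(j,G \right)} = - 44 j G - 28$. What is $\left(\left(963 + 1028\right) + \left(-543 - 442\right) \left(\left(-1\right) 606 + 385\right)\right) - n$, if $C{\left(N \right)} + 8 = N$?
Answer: $232316$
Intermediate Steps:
$C{\left(N \right)} = -8 + N$
$c{\left(j,G \right)} = -28 - 44 G j$ ($c{\left(j,G \right)} = - 44 G j - 28 = -28 - 44 G j$)
$n = -12640$ ($n = -292 - \left(28 + 44 \left(-8 - 2\right) \left(-28\right)\right) = -292 - \left(28 - -12320\right) = -292 - 12348 = -12640$)
$\left(\left(963 + 1028\right) + \left(-543 - 442\right) \left(\left(-1\right) 606 + 385\right)\right) - n = \left(\left(963 + 1028\right) + \left(-543 - 442\right) \left(\left(-1\right) 606 + 385\right)\right) - -12640 = \left(1991 - 985 \left(-606 + 385\right)\right) + 12640 = \left(1991 - -217685\right) + 12640 = \left(1991 + 217685\right) + 12640 = 219676 + 12640 = 232316$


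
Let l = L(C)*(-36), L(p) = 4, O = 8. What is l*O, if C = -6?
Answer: -1152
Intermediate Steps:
l = -144 (l = 4*(-36) = -144)
l*O = -144*8 = -1152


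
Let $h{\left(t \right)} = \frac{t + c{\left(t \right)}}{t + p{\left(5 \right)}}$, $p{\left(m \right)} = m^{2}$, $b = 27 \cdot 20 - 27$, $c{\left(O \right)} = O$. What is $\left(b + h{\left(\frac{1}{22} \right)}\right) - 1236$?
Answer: $- \frac{398371}{551} \approx -723.0$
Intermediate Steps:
$b = 513$ ($b = 540 - 27 = 513$)
$h{\left(t \right)} = \frac{2 t}{25 + t}$ ($h{\left(t \right)} = \frac{t + t}{t + 5^{2}} = \frac{2 t}{t + 25} = \frac{2 t}{25 + t}$)
$\left(b + h{\left(\frac{1}{22} \right)}\right) - 1236 = \left(513 + \frac{2}{22 \left(25 + \frac{1}{22}\right)}\right) - 1236 = \left(513 + 2 \cdot \frac{1}{22} \frac{1}{25 + \frac{1}{22}}\right) - 1236 = \left(513 + 2 \cdot \frac{1}{22} \frac{1}{\frac{551}{22}}\right) - 1236 = \left(513 + 2 \cdot \frac{1}{22} \cdot \frac{22}{551}\right) - 1236 = \left(513 + \frac{2}{551}\right) - 1236 = \frac{282665}{551} - 1236 = - \frac{398371}{551}$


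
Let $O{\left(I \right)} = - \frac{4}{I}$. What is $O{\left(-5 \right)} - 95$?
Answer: $- \frac{471}{5} \approx -94.2$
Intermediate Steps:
$O{\left(-5 \right)} - 95 = - \frac{4}{-5} - 95 = \left(-4\right) \left(- \frac{1}{5}\right) - 95 = \frac{4}{5} - 95 = - \frac{471}{5}$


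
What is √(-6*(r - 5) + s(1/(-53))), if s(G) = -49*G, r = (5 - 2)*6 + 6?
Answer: I*√317629/53 ≈ 10.634*I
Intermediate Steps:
r = 24 (r = 3*6 + 6 = 18 + 6 = 24)
√(-6*(r - 5) + s(1/(-53))) = √(-6*(24 - 5) - 49/(-53)) = √(-6*19 - 49*(-1/53)) = √(-114 + 49/53) = √(-5993/53) = I*√317629/53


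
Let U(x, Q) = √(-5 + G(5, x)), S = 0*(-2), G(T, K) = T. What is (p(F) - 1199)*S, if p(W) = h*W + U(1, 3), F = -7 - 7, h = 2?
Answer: 0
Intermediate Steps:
S = 0
U(x, Q) = 0 (U(x, Q) = √(-5 + 5) = √0 = 0)
F = -14
p(W) = 2*W (p(W) = 2*W + 0 = 2*W)
(p(F) - 1199)*S = (2*(-14) - 1199)*0 = (-28 - 1199)*0 = -1227*0 = 0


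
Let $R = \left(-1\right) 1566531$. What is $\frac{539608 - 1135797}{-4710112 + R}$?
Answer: $\frac{596189}{6276643} \approx 0.094985$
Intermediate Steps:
$R = -1566531$
$\frac{539608 - 1135797}{-4710112 + R} = \frac{539608 - 1135797}{-4710112 - 1566531} = - \frac{596189}{-6276643} = \left(-596189\right) \left(- \frac{1}{6276643}\right) = \frac{596189}{6276643}$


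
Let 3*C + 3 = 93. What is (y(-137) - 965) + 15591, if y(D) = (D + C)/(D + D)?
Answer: 4007631/274 ≈ 14626.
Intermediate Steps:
C = 30 (C = -1 + (⅓)*93 = -1 + 31 = 30)
y(D) = (30 + D)/(2*D) (y(D) = (D + 30)/(D + D) = (30 + D)/((2*D)) = (30 + D)*(1/(2*D)) = (30 + D)/(2*D))
(y(-137) - 965) + 15591 = ((½)*(30 - 137)/(-137) - 965) + 15591 = ((½)*(-1/137)*(-107) - 965) + 15591 = (107/274 - 965) + 15591 = -264303/274 + 15591 = 4007631/274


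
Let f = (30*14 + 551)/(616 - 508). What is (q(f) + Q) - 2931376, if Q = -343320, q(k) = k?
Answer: -353666197/108 ≈ -3.2747e+6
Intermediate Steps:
f = 971/108 (f = (420 + 551)/108 = 971*(1/108) = 971/108 ≈ 8.9907)
(q(f) + Q) - 2931376 = (971/108 - 343320) - 2931376 = -37077589/108 - 2931376 = -353666197/108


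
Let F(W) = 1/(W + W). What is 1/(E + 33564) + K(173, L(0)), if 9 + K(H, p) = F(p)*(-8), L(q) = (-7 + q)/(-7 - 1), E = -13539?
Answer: -1902368/140175 ≈ -13.571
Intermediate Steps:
F(W) = 1/(2*W)
L(q) = 7/8 - q/8 (L(q) = (-7 + q)/(-8) = (-7 + q)*(-⅛) = 7/8 - q/8)
K(H, p) = -9 - 4/p (K(H, p) = -9 + (1/(2*p))*(-8) = -9 - 4/p)
1/(E + 33564) + K(173, L(0)) = 1/(-13539 + 33564) + (-9 - 4/(7/8 - ⅛*0)) = 1/20025 + (-9 - 4/(7/8 + 0)) = 1/20025 + (-9 - 4/7/8) = 1/20025 + (-9 - 4*8/7) = 1/20025 + (-9 - 32/7) = 1/20025 - 95/7 = -1902368/140175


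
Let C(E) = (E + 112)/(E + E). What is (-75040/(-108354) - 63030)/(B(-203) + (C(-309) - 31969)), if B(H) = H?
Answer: 703436190740/359050825841 ≈ 1.9592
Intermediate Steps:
C(E) = (112 + E)/(2*E) (C(E) = (112 + E)/((2*E)) = (112 + E)*(1/(2*E)) = (112 + E)/(2*E))
(-75040/(-108354) - 63030)/(B(-203) + (C(-309) - 31969)) = (-75040/(-108354) - 63030)/(-203 + ((½)*(112 - 309)/(-309) - 31969)) = (-75040*(-1/108354) - 63030)/(-203 + ((½)*(-1/309)*(-197) - 31969)) = (37520/54177 - 63030)/(-203 + (197/618 - 31969)) = -3414738790/(54177*(-203 - 19756645/618)) = -3414738790/(54177*(-19882099/618)) = -3414738790/54177*(-618/19882099) = 703436190740/359050825841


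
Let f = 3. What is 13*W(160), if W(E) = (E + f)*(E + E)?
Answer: 678080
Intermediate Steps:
W(E) = 2*E*(3 + E) (W(E) = (E + 3)*(E + E) = (3 + E)*(2*E) = 2*E*(3 + E))
13*W(160) = 13*(2*160*(3 + 160)) = 13*(2*160*163) = 13*52160 = 678080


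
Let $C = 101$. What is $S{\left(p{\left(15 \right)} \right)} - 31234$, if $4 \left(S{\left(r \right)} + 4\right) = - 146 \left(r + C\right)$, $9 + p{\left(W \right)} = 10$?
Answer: $-34961$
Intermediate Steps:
$p{\left(W \right)} = 1$ ($p{\left(W \right)} = -9 + 10 = 1$)
$S{\left(r \right)} = - \frac{7381}{2} - \frac{73 r}{2}$ ($S{\left(r \right)} = -4 + \frac{\left(-146\right) \left(r + 101\right)}{4} = -4 + \frac{\left(-146\right) \left(101 + r\right)}{4} = -4 + \frac{-14746 - 146 r}{4} = -4 - \left(\frac{7373}{2} + \frac{73 r}{2}\right) = - \frac{7381}{2} - \frac{73 r}{2}$)
$S{\left(p{\left(15 \right)} \right)} - 31234 = \left(- \frac{7381}{2} - \frac{73}{2}\right) - 31234 = -3727 - 31234 = -34961$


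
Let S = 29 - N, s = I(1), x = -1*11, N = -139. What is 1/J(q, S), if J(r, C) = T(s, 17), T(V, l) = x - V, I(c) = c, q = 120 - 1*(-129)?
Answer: -1/12 ≈ -0.083333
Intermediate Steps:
q = 249 (q = 120 + 129 = 249)
x = -11
s = 1
T(V, l) = -11 - V
S = 168 (S = 29 - 1*(-139) = 29 + 139 = 168)
J(r, C) = -12 (J(r, C) = -11 - 1*1 = -11 - 1 = -12)
1/J(q, S) = 1/(-12) = -1/12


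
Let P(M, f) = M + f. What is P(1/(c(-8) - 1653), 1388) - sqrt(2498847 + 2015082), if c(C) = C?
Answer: 2305467/1661 - 7*sqrt(92121) ≈ -736.60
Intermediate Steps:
P(1/(c(-8) - 1653), 1388) - sqrt(2498847 + 2015082) = (1/(-8 - 1653) + 1388) - sqrt(2498847 + 2015082) = (1/(-1661) + 1388) - sqrt(4513929) = (-1/1661 + 1388) - 7*sqrt(92121) = 2305467/1661 - 7*sqrt(92121)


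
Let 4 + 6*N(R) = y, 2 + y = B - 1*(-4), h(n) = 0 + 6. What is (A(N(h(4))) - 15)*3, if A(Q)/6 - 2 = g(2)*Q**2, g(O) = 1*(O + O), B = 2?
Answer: -9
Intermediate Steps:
h(n) = 6
g(O) = 2*O (g(O) = 1*(2*O) = 2*O)
y = 4 (y = -2 + (2 - 1*(-4)) = -2 + (2 + 4) = -2 + 6 = 4)
N(R) = 0 (N(R) = -2/3 + (1/6)*4 = -2/3 + 2/3 = 0)
A(Q) = 12 + 24*Q**2 (A(Q) = 12 + 6*((2*2)*Q**2) = 12 + 6*(4*Q**2) = 12 + 24*Q**2)
(A(N(h(4))) - 15)*3 = ((12 + 24*0**2) - 15)*3 = ((12 + 24*0) - 15)*3 = ((12 + 0) - 15)*3 = (12 - 15)*3 = -3*3 = -9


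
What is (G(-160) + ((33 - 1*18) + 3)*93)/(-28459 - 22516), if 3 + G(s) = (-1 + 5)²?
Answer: -1687/50975 ≈ -0.033095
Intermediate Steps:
G(s) = 13 (G(s) = -3 + (-1 + 5)² = -3 + 4² = -3 + 16 = 13)
(G(-160) + ((33 - 1*18) + 3)*93)/(-28459 - 22516) = (13 + ((33 - 1*18) + 3)*93)/(-28459 - 22516) = (13 + ((33 - 18) + 3)*93)/(-50975) = (13 + (15 + 3)*93)*(-1/50975) = (13 + 18*93)*(-1/50975) = (13 + 1674)*(-1/50975) = 1687*(-1/50975) = -1687/50975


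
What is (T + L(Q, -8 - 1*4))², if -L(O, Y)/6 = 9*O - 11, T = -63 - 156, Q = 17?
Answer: 1147041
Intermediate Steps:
T = -219
L(O, Y) = 66 - 54*O (L(O, Y) = -6*(9*O - 11) = -6*(-11 + 9*O) = 66 - 54*O)
(T + L(Q, -8 - 1*4))² = (-219 + (66 - 54*17))² = (-219 + (66 - 918))² = (-219 - 852)² = (-1071)² = 1147041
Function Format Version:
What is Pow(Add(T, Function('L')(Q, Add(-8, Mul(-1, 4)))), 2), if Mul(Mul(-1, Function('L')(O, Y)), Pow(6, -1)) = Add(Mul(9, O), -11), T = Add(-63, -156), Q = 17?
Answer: 1147041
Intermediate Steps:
T = -219
Function('L')(O, Y) = Add(66, Mul(-54, O)) (Function('L')(O, Y) = Mul(-6, Add(Mul(9, O), -11)) = Mul(-6, Add(-11, Mul(9, O))) = Add(66, Mul(-54, O)))
Pow(Add(T, Function('L')(Q, Add(-8, Mul(-1, 4)))), 2) = Pow(Add(-219, Add(66, Mul(-54, 17))), 2) = Pow(Add(-219, Add(66, -918)), 2) = Pow(Add(-219, -852), 2) = Pow(-1071, 2) = 1147041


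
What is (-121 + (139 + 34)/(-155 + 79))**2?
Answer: 87778161/5776 ≈ 15197.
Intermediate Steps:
(-121 + (139 + 34)/(-155 + 79))**2 = (-121 + 173/(-76))**2 = (-121 + 173*(-1/76))**2 = (-121 - 173/76)**2 = (-9369/76)**2 = 87778161/5776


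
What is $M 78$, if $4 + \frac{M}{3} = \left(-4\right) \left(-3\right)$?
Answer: $1872$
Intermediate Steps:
$M = 24$ ($M = -12 + 3 \left(\left(-4\right) \left(-3\right)\right) = -12 + 3 \cdot 12 = -12 + 36 = 24$)
$M 78 = 24 \cdot 78 = 1872$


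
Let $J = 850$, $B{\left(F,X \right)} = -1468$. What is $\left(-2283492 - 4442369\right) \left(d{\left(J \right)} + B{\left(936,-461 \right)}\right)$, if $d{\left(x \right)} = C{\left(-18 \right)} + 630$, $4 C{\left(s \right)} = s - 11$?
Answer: $\frac{22740136041}{4} \approx 5.685 \cdot 10^{9}$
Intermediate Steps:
$C{\left(s \right)} = - \frac{11}{4} + \frac{s}{4}$ ($C{\left(s \right)} = \frac{s - 11}{4} = \frac{-11 + s}{4} = - \frac{11}{4} + \frac{s}{4}$)
$d{\left(x \right)} = \frac{2491}{4}$ ($d{\left(x \right)} = \left(- \frac{11}{4} + \frac{1}{4} \left(-18\right)\right) + 630 = \left(- \frac{11}{4} - \frac{9}{2}\right) + 630 = - \frac{29}{4} + 630 = \frac{2491}{4}$)
$\left(-2283492 - 4442369\right) \left(d{\left(J \right)} + B{\left(936,-461 \right)}\right) = \left(-2283492 - 4442369\right) \left(\frac{2491}{4} - 1468\right) = \left(-6725861\right) \left(- \frac{3381}{4}\right) = \frac{22740136041}{4}$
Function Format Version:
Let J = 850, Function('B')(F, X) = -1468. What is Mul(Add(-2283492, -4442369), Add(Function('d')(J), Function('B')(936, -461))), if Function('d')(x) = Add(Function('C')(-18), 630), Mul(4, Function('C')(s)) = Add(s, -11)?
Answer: Rational(22740136041, 4) ≈ 5.6850e+9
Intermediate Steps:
Function('C')(s) = Add(Rational(-11, 4), Mul(Rational(1, 4), s)) (Function('C')(s) = Mul(Rational(1, 4), Add(s, -11)) = Mul(Rational(1, 4), Add(-11, s)) = Add(Rational(-11, 4), Mul(Rational(1, 4), s)))
Function('d')(x) = Rational(2491, 4) (Function('d')(x) = Add(Add(Rational(-11, 4), Mul(Rational(1, 4), -18)), 630) = Add(Add(Rational(-11, 4), Rational(-9, 2)), 630) = Add(Rational(-29, 4), 630) = Rational(2491, 4))
Mul(Add(-2283492, -4442369), Add(Function('d')(J), Function('B')(936, -461))) = Mul(Add(-2283492, -4442369), Add(Rational(2491, 4), -1468)) = Mul(-6725861, Rational(-3381, 4)) = Rational(22740136041, 4)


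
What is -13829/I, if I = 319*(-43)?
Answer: 13829/13717 ≈ 1.0082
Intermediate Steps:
I = -13717
-13829/I = -13829/(-13717) = -13829*(-1/13717) = 13829/13717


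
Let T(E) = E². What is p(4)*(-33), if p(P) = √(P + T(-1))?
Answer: -33*√5 ≈ -73.790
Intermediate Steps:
p(P) = √(1 + P) (p(P) = √(P + (-1)²) = √(P + 1) = √(1 + P))
p(4)*(-33) = √(1 + 4)*(-33) = √5*(-33) = -33*√5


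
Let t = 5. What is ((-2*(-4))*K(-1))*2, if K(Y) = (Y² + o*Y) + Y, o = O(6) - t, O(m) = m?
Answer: -16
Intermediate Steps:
o = 1 (o = 6 - 1*5 = 6 - 5 = 1)
K(Y) = Y² + 2*Y (K(Y) = (Y² + 1*Y) + Y = (Y² + Y) + Y = (Y + Y²) + Y = Y² + 2*Y)
((-2*(-4))*K(-1))*2 = ((-2*(-4))*(-(2 - 1)))*2 = (8*(-1*1))*2 = (8*(-1))*2 = -8*2 = -16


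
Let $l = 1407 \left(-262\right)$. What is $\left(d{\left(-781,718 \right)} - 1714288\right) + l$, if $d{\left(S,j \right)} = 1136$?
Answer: $-2081786$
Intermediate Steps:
$l = -368634$
$\left(d{\left(-781,718 \right)} - 1714288\right) + l = \left(1136 - 1714288\right) - 368634 = -1713152 - 368634 = -2081786$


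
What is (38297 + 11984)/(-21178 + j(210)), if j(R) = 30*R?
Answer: -50281/14878 ≈ -3.3796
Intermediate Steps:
(38297 + 11984)/(-21178 + j(210)) = (38297 + 11984)/(-21178 + 30*210) = 50281/(-21178 + 6300) = 50281/(-14878) = 50281*(-1/14878) = -50281/14878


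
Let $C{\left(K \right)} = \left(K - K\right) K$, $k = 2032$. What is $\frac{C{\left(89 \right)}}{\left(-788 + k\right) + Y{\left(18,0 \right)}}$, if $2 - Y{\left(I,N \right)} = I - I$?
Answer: $0$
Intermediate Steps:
$C{\left(K \right)} = 0$ ($C{\left(K \right)} = 0 K = 0$)
$Y{\left(I,N \right)} = 2$ ($Y{\left(I,N \right)} = 2 - \left(I - I\right) = 2 - 0 = 2 + 0 = 2$)
$\frac{C{\left(89 \right)}}{\left(-788 + k\right) + Y{\left(18,0 \right)}} = \frac{0}{\left(-788 + 2032\right) + 2} = \frac{0}{1244 + 2} = \frac{0}{1246} = 0 \cdot \frac{1}{1246} = 0$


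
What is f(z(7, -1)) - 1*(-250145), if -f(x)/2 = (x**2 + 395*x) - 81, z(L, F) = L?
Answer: 244679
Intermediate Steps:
f(x) = 162 - 790*x - 2*x**2 (f(x) = -2*((x**2 + 395*x) - 81) = -2*(-81 + x**2 + 395*x) = 162 - 790*x - 2*x**2)
f(z(7, -1)) - 1*(-250145) = (162 - 790*7 - 2*7**2) - 1*(-250145) = (162 - 5530 - 2*49) + 250145 = (162 - 5530 - 98) + 250145 = -5466 + 250145 = 244679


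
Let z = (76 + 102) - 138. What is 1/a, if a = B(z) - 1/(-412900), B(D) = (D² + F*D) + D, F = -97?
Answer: -412900/924895999 ≈ -0.00044643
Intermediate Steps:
z = 40 (z = 178 - 138 = 40)
B(D) = D² - 96*D (B(D) = (D² - 97*D) + D = D² - 96*D)
a = -924895999/412900 (a = 40*(-96 + 40) - 1/(-412900) = 40*(-56) - 1*(-1/412900) = -2240 + 1/412900 = -924895999/412900 ≈ -2240.0)
1/a = 1/(-924895999/412900) = -412900/924895999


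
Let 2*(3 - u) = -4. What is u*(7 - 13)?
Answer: -30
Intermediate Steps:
u = 5 (u = 3 - 1/2*(-4) = 3 + 2 = 5)
u*(7 - 13) = 5*(7 - 13) = 5*(-6) = -30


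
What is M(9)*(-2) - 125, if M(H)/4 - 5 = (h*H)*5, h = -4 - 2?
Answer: 1995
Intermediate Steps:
h = -6
M(H) = 20 - 120*H (M(H) = 20 + 4*(-6*H*5) = 20 + 4*(-30*H) = 20 - 120*H)
M(9)*(-2) - 125 = (20 - 120*9)*(-2) - 125 = (20 - 1080)*(-2) - 125 = -1060*(-2) - 125 = 2120 - 125 = 1995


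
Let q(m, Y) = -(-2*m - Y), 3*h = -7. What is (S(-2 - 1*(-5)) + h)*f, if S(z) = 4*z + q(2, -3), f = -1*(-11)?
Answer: 352/3 ≈ 117.33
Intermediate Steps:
h = -7/3 (h = (⅓)*(-7) = -7/3 ≈ -2.3333)
q(m, Y) = Y + 2*m (q(m, Y) = -(-Y - 2*m) = Y + 2*m)
f = 11
S(z) = 1 + 4*z (S(z) = 4*z + (-3 + 2*2) = 4*z + (-3 + 4) = 4*z + 1 = 1 + 4*z)
(S(-2 - 1*(-5)) + h)*f = ((1 + 4*(-2 - 1*(-5))) - 7/3)*11 = ((1 + 4*(-2 + 5)) - 7/3)*11 = ((1 + 4*3) - 7/3)*11 = ((1 + 12) - 7/3)*11 = (13 - 7/3)*11 = (32/3)*11 = 352/3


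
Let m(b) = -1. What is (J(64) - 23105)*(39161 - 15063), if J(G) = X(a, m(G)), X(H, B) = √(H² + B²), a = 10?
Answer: -556784290 + 24098*√101 ≈ -5.5654e+8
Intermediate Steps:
X(H, B) = √(B² + H²)
J(G) = √101 (J(G) = √((-1)² + 10²) = √(1 + 100) = √101)
(J(64) - 23105)*(39161 - 15063) = (√101 - 23105)*(39161 - 15063) = (-23105 + √101)*24098 = -556784290 + 24098*√101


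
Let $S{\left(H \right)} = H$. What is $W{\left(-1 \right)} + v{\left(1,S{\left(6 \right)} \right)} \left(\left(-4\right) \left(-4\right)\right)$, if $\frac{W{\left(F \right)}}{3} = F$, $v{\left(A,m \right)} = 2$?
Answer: $29$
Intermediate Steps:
$W{\left(F \right)} = 3 F$
$W{\left(-1 \right)} + v{\left(1,S{\left(6 \right)} \right)} \left(\left(-4\right) \left(-4\right)\right) = 3 \left(-1\right) + 2 \left(\left(-4\right) \left(-4\right)\right) = -3 + 2 \cdot 16 = -3 + 32 = 29$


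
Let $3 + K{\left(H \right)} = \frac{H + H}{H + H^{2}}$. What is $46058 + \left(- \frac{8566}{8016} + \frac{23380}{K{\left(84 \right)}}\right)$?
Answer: $\frac{38737735393}{1014024} \approx 38202.0$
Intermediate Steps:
$K{\left(H \right)} = -3 + \frac{2 H}{H + H^{2}}$ ($K{\left(H \right)} = -3 + \frac{H + H}{H + H^{2}} = -3 + \frac{2 H}{H + H^{2}}$)
$46058 + \left(- \frac{8566}{8016} + \frac{23380}{K{\left(84 \right)}}\right) = 46058 + \left(- \frac{8566}{8016} + \frac{23380}{\frac{1}{1 + 84} \left(-1 - 252\right)}\right) = 46058 + \left(\left(-8566\right) \frac{1}{8016} + \frac{23380}{\frac{1}{85} \left(-1 - 252\right)}\right) = 46058 + \left(- \frac{4283}{4008} + \frac{23380}{\frac{1}{85} \left(-253\right)}\right) = 46058 + \left(- \frac{4283}{4008} + \frac{23380}{- \frac{253}{85}}\right) = 46058 + \left(- \frac{4283}{4008} + 23380 \left(- \frac{85}{253}\right)\right) = 46058 - \frac{7966181999}{1014024} = \frac{38737735393}{1014024}$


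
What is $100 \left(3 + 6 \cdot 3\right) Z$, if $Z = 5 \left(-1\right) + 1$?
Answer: $-8400$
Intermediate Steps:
$Z = -4$ ($Z = -5 + 1 = -4$)
$100 \left(3 + 6 \cdot 3\right) Z = 100 \left(3 + 6 \cdot 3\right) \left(-4\right) = 100 \left(3 + 18\right) \left(-4\right) = 100 \cdot 21 \left(-4\right) = 2100 \left(-4\right) = -8400$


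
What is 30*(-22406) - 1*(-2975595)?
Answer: 2303415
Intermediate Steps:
30*(-22406) - 1*(-2975595) = -672180 + 2975595 = 2303415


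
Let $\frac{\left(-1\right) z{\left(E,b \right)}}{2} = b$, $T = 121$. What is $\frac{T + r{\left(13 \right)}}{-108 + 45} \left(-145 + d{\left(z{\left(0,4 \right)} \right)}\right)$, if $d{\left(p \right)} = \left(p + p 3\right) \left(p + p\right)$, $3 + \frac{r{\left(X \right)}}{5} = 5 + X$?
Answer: $- \frac{10276}{9} \approx -1141.8$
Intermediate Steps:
$r{\left(X \right)} = 10 + 5 X$ ($r{\left(X \right)} = -15 + 5 \left(5 + X\right) = -15 + \left(25 + 5 X\right) = 10 + 5 X$)
$z{\left(E,b \right)} = - 2 b$
$d{\left(p \right)} = 8 p^{2}$ ($d{\left(p \right)} = \left(p + 3 p\right) 2 p = 4 p 2 p = 8 p^{2}$)
$\frac{T + r{\left(13 \right)}}{-108 + 45} \left(-145 + d{\left(z{\left(0,4 \right)} \right)}\right) = \frac{121 + \left(10 + 5 \cdot 13\right)}{-108 + 45} \left(-145 + 8 \left(\left(-2\right) 4\right)^{2}\right) = \frac{121 + \left(10 + 65\right)}{-63} \left(-145 + 8 \left(-8\right)^{2}\right) = \left(121 + 75\right) \left(- \frac{1}{63}\right) \left(-145 + 8 \cdot 64\right) = 196 \left(- \frac{1}{63}\right) \left(-145 + 512\right) = \left(- \frac{28}{9}\right) 367 = - \frac{10276}{9}$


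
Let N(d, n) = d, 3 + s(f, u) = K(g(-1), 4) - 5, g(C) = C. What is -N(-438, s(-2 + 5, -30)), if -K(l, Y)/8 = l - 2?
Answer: 438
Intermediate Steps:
K(l, Y) = 16 - 8*l (K(l, Y) = -8*(l - 2) = -8*(-2 + l) = 16 - 8*l)
s(f, u) = 16 (s(f, u) = -3 + ((16 - 8*(-1)) - 5) = -3 + ((16 + 8) - 5) = -3 + (24 - 5) = -3 + 19 = 16)
-N(-438, s(-2 + 5, -30)) = -1*(-438) = 438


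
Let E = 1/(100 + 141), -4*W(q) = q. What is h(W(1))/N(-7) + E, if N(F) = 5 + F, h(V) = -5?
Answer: 1207/482 ≈ 2.5042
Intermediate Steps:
W(q) = -q/4
E = 1/241 ≈ 0.0041494
h(W(1))/N(-7) + E = -5/(5 - 7) + 1/241 = -5/(-2) + 1/241 = -5*(-½) + 1/241 = 5/2 + 1/241 = 1207/482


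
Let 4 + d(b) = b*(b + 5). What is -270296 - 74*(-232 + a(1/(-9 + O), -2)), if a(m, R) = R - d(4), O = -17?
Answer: -250612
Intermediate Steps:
d(b) = -4 + b*(5 + b) (d(b) = -4 + b*(b + 5) = -4 + b*(5 + b))
a(m, R) = -32 + R (a(m, R) = R - (-4 + 4**2 + 5*4) = R - (-4 + 16 + 20) = R - 1*32 = R - 32 = -32 + R)
-270296 - 74*(-232 + a(1/(-9 + O), -2)) = -270296 - 74*(-232 + (-32 - 2)) = -270296 - 74*(-232 - 34) = -270296 - 74*(-266) = -270296 + 19684 = -250612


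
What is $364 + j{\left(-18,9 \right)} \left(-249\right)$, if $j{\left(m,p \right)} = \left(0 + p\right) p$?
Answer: $-19805$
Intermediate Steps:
$j{\left(m,p \right)} = p^{2}$ ($j{\left(m,p \right)} = p p = p^{2}$)
$364 + j{\left(-18,9 \right)} \left(-249\right) = 364 + 9^{2} \left(-249\right) = 364 + 81 \left(-249\right) = 364 - 20169 = -19805$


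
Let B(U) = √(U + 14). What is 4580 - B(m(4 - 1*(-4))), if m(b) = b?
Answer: 4580 - √22 ≈ 4575.3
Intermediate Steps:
B(U) = √(14 + U)
4580 - B(m(4 - 1*(-4))) = 4580 - √(14 + (4 - 1*(-4))) = 4580 - √(14 + (4 + 4)) = 4580 - √(14 + 8) = 4580 - √22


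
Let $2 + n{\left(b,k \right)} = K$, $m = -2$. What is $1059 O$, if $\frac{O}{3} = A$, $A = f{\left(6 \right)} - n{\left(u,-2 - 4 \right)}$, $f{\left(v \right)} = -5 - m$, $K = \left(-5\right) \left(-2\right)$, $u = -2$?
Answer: $-34947$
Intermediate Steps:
$K = 10$
$n{\left(b,k \right)} = 8$ ($n{\left(b,k \right)} = -2 + 10 = 8$)
$f{\left(v \right)} = -3$ ($f{\left(v \right)} = -5 - -2 = -5 + 2 = -3$)
$A = -11$ ($A = -3 - 8 = -11$)
$O = -33$ ($O = 3 \left(-11\right) = -33$)
$1059 O = 1059 \left(-33\right) = -34947$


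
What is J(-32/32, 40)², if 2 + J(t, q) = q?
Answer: 1444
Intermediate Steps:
J(t, q) = -2 + q
J(-32/32, 40)² = (-2 + 40)² = 38² = 1444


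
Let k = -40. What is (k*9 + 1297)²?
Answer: 877969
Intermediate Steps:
(k*9 + 1297)² = (-40*9 + 1297)² = (-360 + 1297)² = 937² = 877969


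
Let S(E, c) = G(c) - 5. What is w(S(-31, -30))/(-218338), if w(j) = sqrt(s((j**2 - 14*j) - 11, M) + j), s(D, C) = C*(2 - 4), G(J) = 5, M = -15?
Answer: -sqrt(30)/218338 ≈ -2.5086e-5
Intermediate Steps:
S(E, c) = 0 (S(E, c) = 5 - 5 = 0)
s(D, C) = -2*C (s(D, C) = C*(-2) = -2*C)
w(j) = sqrt(30 + j) (w(j) = sqrt(-2*(-15) + j) = sqrt(30 + j))
w(S(-31, -30))/(-218338) = sqrt(30 + 0)/(-218338) = sqrt(30)*(-1/218338) = -sqrt(30)/218338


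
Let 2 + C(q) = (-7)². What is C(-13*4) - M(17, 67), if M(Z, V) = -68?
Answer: 115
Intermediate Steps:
C(q) = 47 (C(q) = -2 + (-7)² = -2 + 49 = 47)
C(-13*4) - M(17, 67) = 47 - 1*(-68) = 47 + 68 = 115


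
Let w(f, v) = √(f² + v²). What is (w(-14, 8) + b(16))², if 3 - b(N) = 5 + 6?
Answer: 324 - 32*√65 ≈ 66.008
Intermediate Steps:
b(N) = -8 (b(N) = 3 - (5 + 6) = 3 - 1*11 = 3 - 11 = -8)
(w(-14, 8) + b(16))² = (√((-14)² + 8²) - 8)² = (√(196 + 64) - 8)² = (√260 - 8)² = (2*√65 - 8)² = (-8 + 2*√65)²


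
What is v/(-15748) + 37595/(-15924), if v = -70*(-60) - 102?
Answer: -164325653/62692788 ≈ -2.6211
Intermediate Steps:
v = 4098 (v = 4200 - 102 = 4098)
v/(-15748) + 37595/(-15924) = 4098/(-15748) + 37595/(-15924) = 4098*(-1/15748) + 37595*(-1/15924) = -2049/7874 - 37595/15924 = -164325653/62692788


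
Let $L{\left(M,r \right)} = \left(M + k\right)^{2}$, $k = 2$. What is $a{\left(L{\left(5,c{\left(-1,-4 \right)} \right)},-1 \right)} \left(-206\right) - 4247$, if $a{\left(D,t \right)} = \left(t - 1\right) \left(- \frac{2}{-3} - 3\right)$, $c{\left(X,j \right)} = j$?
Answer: $- \frac{15625}{3} \approx -5208.3$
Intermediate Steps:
$L{\left(M,r \right)} = \left(2 + M\right)^{2}$ ($L{\left(M,r \right)} = \left(M + 2\right)^{2} = \left(2 + M\right)^{2}$)
$a{\left(D,t \right)} = \frac{7}{3} - \frac{7 t}{3}$ ($a{\left(D,t \right)} = \left(-1 + t\right) \left(\left(-2\right) \left(- \frac{1}{3}\right) - 3\right) = \left(-1 + t\right) \left(\frac{2}{3} - 3\right) = \left(-1 + t\right) \left(- \frac{7}{3}\right) = \frac{7}{3} - \frac{7 t}{3}$)
$a{\left(L{\left(5,c{\left(-1,-4 \right)} \right)},-1 \right)} \left(-206\right) - 4247 = \left(\frac{7}{3} - - \frac{7}{3}\right) \left(-206\right) - 4247 = \left(\frac{7}{3} + \frac{7}{3}\right) \left(-206\right) - 4247 = \frac{14}{3} \left(-206\right) - 4247 = - \frac{2884}{3} - 4247 = - \frac{15625}{3}$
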